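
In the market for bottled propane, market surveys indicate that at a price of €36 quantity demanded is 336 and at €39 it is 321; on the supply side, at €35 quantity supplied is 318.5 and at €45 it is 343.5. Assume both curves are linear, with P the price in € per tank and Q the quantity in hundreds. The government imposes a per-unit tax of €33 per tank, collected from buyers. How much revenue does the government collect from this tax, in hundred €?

Demand slope: (321 − 336)/(39 − 36) = -5, so Qd = 516 − 5P.
Supply slope: (343.5 − 318.5)/(45 − 35) = 2.5, so Qs = 2.5P + 231.
Before the tax: set 516 − 5P = 2.5P + 231 → P* = €38, Q* = 326.
With the tax collected from buyers, demand (in seller-price terms) shifts: Qd = 516 − 5(P + 33).
New equilibrium: buyers pay €49, producers receive €16, Q = 271. (Wedge: Pb − Ps = 33.)
Revenue = t · Q = 33 · 271 = €8943.

Tax revenue = €8943 hundred.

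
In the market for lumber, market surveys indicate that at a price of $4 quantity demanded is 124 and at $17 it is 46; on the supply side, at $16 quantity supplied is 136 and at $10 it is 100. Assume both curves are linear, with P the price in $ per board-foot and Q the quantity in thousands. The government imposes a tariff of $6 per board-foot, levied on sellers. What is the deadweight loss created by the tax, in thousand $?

Demand slope: (46 − 124)/(17 − 4) = -6, so Qd = 148 − 6P.
Supply slope: (100 − 136)/(10 − 16) = 6, so Qs = 6P + 40.
Before the tax: set 148 − 6P = 6P + 40 → P* = $9, Q* = 94.
With the tax collected from sellers, supply shifts: Qs = 6(P − 6) + 40.
Solving gives Q = 76 with consumers paying $12 and sellers receiving $6 (the $6 wedge).
Quantity falls by |ΔQ| = |94 − 76| = 18.
DWL = ½ · t · |ΔQ| = ½ · 6 · 18 = $54.

Deadweight loss = $54 thousand.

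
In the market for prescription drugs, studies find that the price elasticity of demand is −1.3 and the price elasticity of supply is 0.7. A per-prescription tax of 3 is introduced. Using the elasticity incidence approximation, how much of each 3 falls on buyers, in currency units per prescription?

Buyers bear ≈ 1.05 per prescription.

Incidence ratio: buyers' share ≈ εs / (εs + |εd|) = 0.7 / (0.7 + 1.3) = 0.35.
So buyers bear ≈ 0.35 × 3 = 1.05; sellers bear 1.95.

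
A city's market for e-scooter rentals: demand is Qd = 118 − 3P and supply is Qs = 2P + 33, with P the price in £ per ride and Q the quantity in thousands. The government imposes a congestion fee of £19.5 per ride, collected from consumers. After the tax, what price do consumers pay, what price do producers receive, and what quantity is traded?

Consumers pay £24.8; producers receive £5.3; quantity = 43.6.

Without the tax, 118 − 3P = 2P + 33 gives 5P = 85, so P* = £17 and Q* = 67.
With the tax collected from consumers, demand (in seller-price terms) shifts: Qd = 118 − 3(P + 19.5).
New equilibrium: consumers pay £24.8, producers receive £5.3, Q = 43.6. (Wedge: Pb − Ps = 19.5.)
The less price-elastic side of the market bears the larger share of a per-unit tax.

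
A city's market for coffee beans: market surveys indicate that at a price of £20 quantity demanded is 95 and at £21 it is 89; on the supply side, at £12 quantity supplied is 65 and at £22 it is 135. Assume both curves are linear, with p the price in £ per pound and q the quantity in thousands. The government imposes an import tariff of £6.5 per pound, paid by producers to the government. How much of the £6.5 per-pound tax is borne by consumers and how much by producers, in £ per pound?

Demand slope: (89 − 95)/(21 − 20) = -6, so qd = 215 − 6p.
Supply slope: (135 − 65)/(22 − 12) = 7, so qs = 7p − 19.
Without the tax, 215 − 6p = 7p − 19 gives 13p = 234, so p* = £18 and q* = 107.
With the tax collected from producers, supply shifts: qs = 7(p − 6.5) − 19.
Solving gives q = 86 with consumers paying £21.5 and producers receiving £15 (the £6.5 wedge).
Burden on consumers: £3.5; on producers: £3. (They sum to £6.5.)
The less price-elastic side of the market bears the larger share of a per-unit tax.

Consumers bear £3.5 per pound; producers bear £3 per pound.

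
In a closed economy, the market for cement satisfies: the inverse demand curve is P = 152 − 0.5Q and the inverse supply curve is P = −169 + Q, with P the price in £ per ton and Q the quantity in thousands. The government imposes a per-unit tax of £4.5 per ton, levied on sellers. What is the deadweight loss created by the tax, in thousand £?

Rewrite in direct form: Qd = 304 − 2P and Qs = P + 169.
Without the tax, 304 − 2P = P + 169 gives 3P = 135, so P* = £45 and Q* = 214.
With the tax collected from sellers, supply shifts: Qs = (P − 4.5) + 169.
New equilibrium: buyers pay £46.5, sellers receive £42, Q = 211. (Wedge: Pb − Ps = 4.5.)
Quantity falls by |ΔQ| = |214 − 211| = 3.
DWL = ½ · t · |ΔQ| = ½ · 4.5 · 3 = £6.75.

Deadweight loss = £6.75 thousand.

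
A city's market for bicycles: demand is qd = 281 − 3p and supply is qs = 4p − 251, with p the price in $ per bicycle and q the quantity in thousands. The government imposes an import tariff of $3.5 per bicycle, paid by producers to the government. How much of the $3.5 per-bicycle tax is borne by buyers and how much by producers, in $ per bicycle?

Before the tax: set 281 − 3p = 4p − 251 → p* = $76, q* = 53.
With the tax collected from producers, supply shifts: qs = 4(p − 3.5) − 251.
Solving gives q = 47 with buyers paying $78 and producers receiving $74.5 (the $3.5 wedge).
Burden on buyers: $2; on producers: $1.5. (They sum to $3.5.)
The less price-elastic side of the market bears the larger share of a per-unit tax.

Buyers bear $2 per bicycle; producers bear $1.5 per bicycle.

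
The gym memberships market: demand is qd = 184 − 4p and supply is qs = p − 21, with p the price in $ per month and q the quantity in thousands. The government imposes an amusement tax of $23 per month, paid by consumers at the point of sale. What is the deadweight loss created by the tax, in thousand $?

Deadweight loss = $211.6 thousand.

Without the tax, 184 − 4p = p − 21 gives 5p = 205, so p* = $41 and q* = 20.
With the tax collected from consumers, demand (in seller-price terms) shifts: qd = 184 − 4(p + 23).
New equilibrium: consumers pay $45.6, sellers receive $22.6, q = 1.6. (Wedge: pb − ps = 23.)
Quantity falls by |ΔQ| = |20 − 1.6| = 18.4.
DWL = ½ · t · |ΔQ| = ½ · 23 · 18.4 = $211.6.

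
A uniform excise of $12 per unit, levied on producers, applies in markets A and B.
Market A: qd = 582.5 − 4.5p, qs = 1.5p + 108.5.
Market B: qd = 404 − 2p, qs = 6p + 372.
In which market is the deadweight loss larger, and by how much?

Market B, by $27.

Market A: pre-tax p* = $79, q* = 227; post-tax q = 213.5; deadweight loss = $81.
Market B: pre-tax p* = $4, q* = 396; post-tax q = 378; deadweight loss = $108.
Difference: $81 vs $108 → market B is larger by $27.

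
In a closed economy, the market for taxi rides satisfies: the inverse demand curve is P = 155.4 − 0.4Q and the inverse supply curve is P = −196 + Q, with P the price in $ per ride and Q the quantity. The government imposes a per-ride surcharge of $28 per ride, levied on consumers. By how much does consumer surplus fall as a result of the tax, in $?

Inverting to Q(P) form: Qd = 388.5 − 2.5P; Qs = P + 196.
Without the tax, 388.5 − 2.5P = P + 196 gives 3.5P = 192.5, so P* = $55 and Q* = 251.
With the tax collected from consumers, demand (in seller-price terms) shifts: Qd = 388.5 − 2.5(P + 28).
Solving gives Q = 231 with consumers paying $63 and sellers receiving $35 (the $28 wedge).
ΔCS is the trapezoid between Q = 231 and Q = 251 of height $8: ½ · (251 + 231) · 8 = $1928.

Consumer surplus falls by $1928.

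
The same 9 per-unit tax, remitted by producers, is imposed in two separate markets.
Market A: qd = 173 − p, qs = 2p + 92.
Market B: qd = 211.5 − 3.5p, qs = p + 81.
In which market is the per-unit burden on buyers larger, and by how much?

Market A: pre-tax p* = 27, q* = 146; post-tax q = 140; per-unit burden on buyers = 6.
Market B: pre-tax p* = 29, q* = 110; post-tax q = 103; per-unit burden on buyers = 2.
Difference: 6 vs 2 → market A is larger by 4.

Market A, by 4.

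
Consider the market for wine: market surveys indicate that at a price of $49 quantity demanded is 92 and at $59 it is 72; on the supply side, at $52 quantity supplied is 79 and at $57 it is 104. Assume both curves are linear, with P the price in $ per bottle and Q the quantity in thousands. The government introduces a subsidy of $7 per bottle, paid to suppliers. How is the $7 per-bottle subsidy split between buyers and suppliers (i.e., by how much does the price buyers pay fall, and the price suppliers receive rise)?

Buyers gain $5 per bottle; suppliers gain $2 per bottle.

Demand slope: (72 − 92)/(59 − 49) = -2, so Qd = 190 − 2P.
Supply slope: (104 − 79)/(57 − 52) = 5, so Qs = 5P − 181.
Without the subsidy, 190 − 2P = 5P − 181 gives 7P = 371, so P* = $53 and Q* = 84.
With a per-unit subsidy paid to suppliers, each receives P + 7 per unit sold, so supply becomes Qs = 5(P + 7) − 181.
New equilibrium: buyers pay $48, suppliers receive $55, Q = 94. (Wedge: Pb − Ps = −7.)
Gain to buyers: $5; to suppliers: $2. (They sum to $7.)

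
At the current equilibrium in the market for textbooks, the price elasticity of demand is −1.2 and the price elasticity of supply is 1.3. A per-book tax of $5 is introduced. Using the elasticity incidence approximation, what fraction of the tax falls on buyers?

Incidence ratio: buyers' share ≈ εs / (εs + |εd|) = 1.3 / (1.3 + 1.2) = 0.52.
Supply is the more elastic side, so buyers bear the larger share.

Buyers' share ≈ 0.52.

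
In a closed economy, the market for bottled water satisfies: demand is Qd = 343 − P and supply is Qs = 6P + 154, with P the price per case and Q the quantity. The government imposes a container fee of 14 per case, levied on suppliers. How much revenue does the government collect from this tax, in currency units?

Before the tax: set 343 − P = 6P + 154 → P* = 27, Q* = 316.
With the tax collected from suppliers, supply shifts: Qs = 6(P − 14) + 154.
Solving gives Q = 304 with buyers paying 39 and suppliers receiving 25 (the 14 wedge).
Revenue = t · Q = 14 · 304 = 4256.

Tax revenue = 4256.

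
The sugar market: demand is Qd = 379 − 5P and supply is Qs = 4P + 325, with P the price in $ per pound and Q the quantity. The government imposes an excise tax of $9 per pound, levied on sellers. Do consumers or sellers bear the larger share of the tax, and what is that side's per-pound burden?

Before the tax: set 379 − 5P = 4P + 325 → P* = $6, Q* = 349.
With the tax collected from sellers, supply shifts: Qs = 4(P − 9) + 325.
New equilibrium: consumers pay $10, sellers receive $1, Q = 329. (Wedge: Pb − Ps = 9.)
Per-pound burden: consumers $4, sellers $5.
Sellers take the larger share because supply is less price-elastic here (demand slope 5 vs supply slope 4).
The less price-elastic side of the market bears the larger share of a per-unit tax.

Sellers bear the larger share: $5 per pound.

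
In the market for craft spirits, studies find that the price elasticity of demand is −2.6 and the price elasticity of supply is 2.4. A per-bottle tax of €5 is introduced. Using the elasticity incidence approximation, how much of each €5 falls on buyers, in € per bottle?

Incidence ratio: buyers' share ≈ εs / (εs + |εd|) = 2.4 / (2.4 + 2.6) = 0.48.
So buyers bear ≈ 0.48 × €5 = €2.4; producers bear €2.6.

Buyers bear ≈ €2.4 per bottle.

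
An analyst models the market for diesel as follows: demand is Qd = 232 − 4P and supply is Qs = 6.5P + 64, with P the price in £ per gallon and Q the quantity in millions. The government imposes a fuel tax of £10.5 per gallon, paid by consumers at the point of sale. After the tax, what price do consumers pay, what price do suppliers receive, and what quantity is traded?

Consumers pay £22.5; suppliers receive £12; quantity = 142.

Before the tax: set 232 − 4P = 6.5P + 64 → P* = £16, Q* = 168.
With the tax collected from consumers, demand (in seller-price terms) shifts: Qd = 232 − 4(P + 10.5).
Solving gives Q = 142 with consumers paying £22.5 and suppliers receiving £12 (the £10.5 wedge).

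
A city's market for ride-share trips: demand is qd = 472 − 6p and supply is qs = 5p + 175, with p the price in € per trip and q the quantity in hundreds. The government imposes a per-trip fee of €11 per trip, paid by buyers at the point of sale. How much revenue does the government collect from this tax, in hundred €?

Before the tax: set 472 − 6p = 5p + 175 → p* = €27, q* = 310.
With the tax collected from buyers, demand (in seller-price terms) shifts: qd = 472 − 6(p + 11).
Solving gives q = 280 with buyers paying €32 and producers receiving €21 (the €11 wedge).
Revenue = t · Q = 11 · 280 = €3080.

Tax revenue = €3080 hundred.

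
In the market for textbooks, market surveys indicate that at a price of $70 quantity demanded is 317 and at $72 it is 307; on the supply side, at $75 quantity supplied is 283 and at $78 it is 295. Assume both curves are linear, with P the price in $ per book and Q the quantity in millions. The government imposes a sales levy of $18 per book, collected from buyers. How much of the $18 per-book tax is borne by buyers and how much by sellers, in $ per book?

Demand slope: (307 − 317)/(72 − 70) = -5, so Qd = 667 − 5P.
Supply slope: (295 − 283)/(78 − 75) = 4, so Qs = 4P − 17.
Without the tax, 667 − 5P = 4P − 17 gives 9P = 684, so P* = $76 and Q* = 287.
With the tax collected from buyers, demand (in seller-price terms) shifts: Qd = 667 − 5(P + 18).
New equilibrium: buyers pay $84, sellers receive $66, Q = 247. (Wedge: Pb − Ps = 18.)
Burden on buyers: $8; on sellers: $10. (They sum to $18.)
The less price-elastic side of the market bears the larger share of a per-unit tax.

Buyers bear $8 per book; sellers bear $10 per book.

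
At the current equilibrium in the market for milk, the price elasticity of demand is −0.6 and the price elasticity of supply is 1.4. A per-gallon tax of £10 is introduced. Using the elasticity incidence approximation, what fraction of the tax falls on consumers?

Consumers' share ≈ 0.7.

Incidence ratio: consumers' share ≈ εs / (εs + |εd|) = 1.4 / (1.4 + 0.6) = 0.7.
Supply is the more elastic side, so consumers bear the larger share.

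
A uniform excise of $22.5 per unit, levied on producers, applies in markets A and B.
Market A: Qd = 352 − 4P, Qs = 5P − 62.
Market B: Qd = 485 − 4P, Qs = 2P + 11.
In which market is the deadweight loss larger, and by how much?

Market A: pre-tax P* = $46, Q* = 168; post-tax Q = 118; deadweight loss = $562.5.
Market B: pre-tax P* = $79, Q* = 169; post-tax Q = 139; deadweight loss = $337.5.
Difference: $562.5 vs $337.5 → market A is larger by $225.

Market A, by $225.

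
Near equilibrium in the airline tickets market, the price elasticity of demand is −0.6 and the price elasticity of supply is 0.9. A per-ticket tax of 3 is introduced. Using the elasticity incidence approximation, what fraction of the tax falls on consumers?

Incidence ratio: consumers' share ≈ εs / (εs + |εd|) = 0.9 / (0.9 + 0.6) = 0.6.
Supply is the more elastic side, so consumers bear the larger share.

Consumers' share ≈ 0.6.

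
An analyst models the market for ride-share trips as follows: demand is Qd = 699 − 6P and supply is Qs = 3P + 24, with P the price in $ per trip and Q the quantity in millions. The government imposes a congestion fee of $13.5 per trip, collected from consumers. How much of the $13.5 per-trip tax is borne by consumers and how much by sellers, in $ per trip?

Before the tax: set 699 − 6P = 3P + 24 → P* = $75, Q* = 249.
With the tax collected from consumers, demand (in seller-price terms) shifts: Qd = 699 − 6(P + 13.5).
Solving gives Q = 222 with consumers paying $79.5 and sellers receiving $66 (the $13.5 wedge).
Burden on consumers: $4.5; on sellers: $9. (They sum to $13.5.)

Consumers bear $4.5 per trip; sellers bear $9 per trip.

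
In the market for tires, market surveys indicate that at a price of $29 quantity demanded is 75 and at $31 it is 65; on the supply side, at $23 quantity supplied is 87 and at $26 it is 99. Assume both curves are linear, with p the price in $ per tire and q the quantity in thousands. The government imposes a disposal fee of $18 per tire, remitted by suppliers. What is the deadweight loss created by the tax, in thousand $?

Demand slope: (65 − 75)/(31 − 29) = -5, so qd = 220 − 5p.
Supply slope: (99 − 87)/(26 − 23) = 4, so qs = 4p − 5.
Before the tax: set 220 − 5p = 4p − 5 → p* = $25, q* = 95.
With the tax collected from suppliers, supply shifts: qs = 4(p − 18) − 5.
Solving gives q = 55 with consumers paying $33 and suppliers receiving $15 (the $18 wedge).
Quantity falls by |ΔQ| = |95 − 55| = 40.
DWL = ½ · t · |ΔQ| = ½ · 18 · 40 = $360.

Deadweight loss = $360 thousand.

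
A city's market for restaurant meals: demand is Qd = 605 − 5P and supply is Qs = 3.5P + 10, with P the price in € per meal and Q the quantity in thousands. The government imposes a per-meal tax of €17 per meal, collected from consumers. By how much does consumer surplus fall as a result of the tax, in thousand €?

Before the tax: set 605 − 5P = 3.5P + 10 → P* = €70, Q* = 255.
With the tax collected from consumers, demand (in seller-price terms) shifts: Qd = 605 − 5(P + 17).
Solving gives Q = 220 with consumers paying €77 and sellers receiving €60 (the €17 wedge).
ΔCS is the trapezoid between Q = 220 and Q = 255 of height €7: ½ · (255 + 220) · 7 = €1662.5.

Consumer surplus falls by €1662.5 thousand.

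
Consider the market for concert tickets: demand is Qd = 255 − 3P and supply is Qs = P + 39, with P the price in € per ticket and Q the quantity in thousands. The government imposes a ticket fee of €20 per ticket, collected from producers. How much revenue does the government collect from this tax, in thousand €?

Before the tax: set 255 − 3P = P + 39 → P* = €54, Q* = 93.
With the tax collected from producers, supply shifts: Qs = (P − 20) + 39.
Solving gives Q = 78 with buyers paying €59 and producers receiving €39 (the €20 wedge).
Revenue = t · Q = 20 · 78 = €1560.

Tax revenue = €1560 thousand.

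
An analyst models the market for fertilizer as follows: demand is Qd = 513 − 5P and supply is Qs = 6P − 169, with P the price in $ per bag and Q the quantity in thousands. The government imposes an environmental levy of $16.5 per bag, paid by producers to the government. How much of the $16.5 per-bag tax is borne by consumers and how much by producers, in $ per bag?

Consumers bear $9 per bag; producers bear $7.5 per bag.

Without the tax, 513 − 5P = 6P − 169 gives 11P = 682, so P* = $62 and Q* = 203.
With the tax collected from producers, supply shifts: Qs = 6(P − 16.5) − 169.
Solving gives Q = 158 with consumers paying $71 and producers receiving $54.5 (the $16.5 wedge).
Burden on consumers: $9; on producers: $7.5. (They sum to $16.5.)
The less price-elastic side of the market bears the larger share of a per-unit tax.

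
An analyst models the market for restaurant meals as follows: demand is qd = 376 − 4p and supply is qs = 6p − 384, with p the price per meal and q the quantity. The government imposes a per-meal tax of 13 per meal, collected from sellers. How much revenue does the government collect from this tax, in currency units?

Tax revenue = 530.4.

Before the tax: set 376 − 4p = 6p − 384 → p* = 76, q* = 72.
With the tax collected from sellers, supply shifts: qs = 6(p − 13) − 384.
Solving gives q = 40.8 with buyers paying 83.8 and sellers receiving 70.8 (the 13 wedge).
Revenue = t · Q = 13 · 40.8 = 530.4.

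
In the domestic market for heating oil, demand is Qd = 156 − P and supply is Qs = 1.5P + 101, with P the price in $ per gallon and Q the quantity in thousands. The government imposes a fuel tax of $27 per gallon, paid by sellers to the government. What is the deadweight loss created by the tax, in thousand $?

Deadweight loss = $218.7 thousand.

Before the tax: set 156 − P = 1.5P + 101 → P* = $22, Q* = 134.
With the tax collected from sellers, supply shifts: Qs = 1.5(P − 27) + 101.
New equilibrium: consumers pay $38.2, sellers receive $11.2, Q = 117.8. (Wedge: Pb − Ps = 27.)
Quantity falls by |ΔQ| = |134 − 117.8| = 16.2.
DWL = ½ · t · |ΔQ| = ½ · 27 · 16.2 = $218.7.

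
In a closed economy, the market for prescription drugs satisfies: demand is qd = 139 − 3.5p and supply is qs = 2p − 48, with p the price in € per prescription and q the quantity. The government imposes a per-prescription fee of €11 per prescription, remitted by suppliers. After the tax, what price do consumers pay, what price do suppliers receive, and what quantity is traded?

Without the tax, 139 − 3.5p = 2p − 48 gives 5.5p = 187, so p* = €34 and q* = 20.
With the tax collected from suppliers, supply shifts: qs = 2(p − 11) − 48.
Solving gives q = 6 with consumers paying €38 and suppliers receiving €27 (the €11 wedge).

Consumers pay €38; suppliers receive €27; quantity = 6.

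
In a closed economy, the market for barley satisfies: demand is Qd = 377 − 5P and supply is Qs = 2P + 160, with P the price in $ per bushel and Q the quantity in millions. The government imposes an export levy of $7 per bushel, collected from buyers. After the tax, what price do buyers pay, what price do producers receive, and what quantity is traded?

Buyers pay $33; producers receive $26; quantity = 212.

Without the tax, 377 − 5P = 2P + 160 gives 7P = 217, so P* = $31 and Q* = 222.
With the tax collected from buyers, demand (in seller-price terms) shifts: Qd = 377 − 5(P + 7).
New equilibrium: buyers pay $33, producers receive $26, Q = 212. (Wedge: Pb − Ps = 7.)
The less price-elastic side of the market bears the larger share of a per-unit tax.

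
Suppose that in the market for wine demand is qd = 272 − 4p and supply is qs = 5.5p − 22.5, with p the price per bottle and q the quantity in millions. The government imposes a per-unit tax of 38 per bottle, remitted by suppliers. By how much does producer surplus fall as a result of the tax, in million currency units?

Without the tax, 272 − 4p = 5.5p − 22.5 gives 9.5p = 294.5, so p* = 31 and q* = 148.
With the tax collected from suppliers, supply shifts: qs = 5.5(p − 38) − 22.5.
Solving gives q = 60 with buyers paying 53 and suppliers receiving 15 (the 38 wedge).
ΔPS is the trapezoid between Q = 60 and Q = 148 of height 16: ½ · (148 + 60) · 16 = 1664.

Producer surplus falls by 1664 million.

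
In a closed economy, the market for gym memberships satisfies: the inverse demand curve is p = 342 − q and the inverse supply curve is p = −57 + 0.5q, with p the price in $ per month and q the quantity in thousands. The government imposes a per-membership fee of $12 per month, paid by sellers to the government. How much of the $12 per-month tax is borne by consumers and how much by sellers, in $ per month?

Consumers bear $8 per month; sellers bear $4 per month.

Inverting to q(p) form: qd = 342 − p; qs = 2p + 114.
Without the tax, 342 − p = 2p + 114 gives 3p = 228, so p* = $76 and q* = 266.
With the tax collected from sellers, supply shifts: qs = 2(p − 12) + 114.
Solving gives q = 258 with consumers paying $84 and sellers receiving $72 (the $12 wedge).
Burden on consumers: $8; on sellers: $4. (They sum to $12.)
The less price-elastic side of the market bears the larger share of a per-unit tax.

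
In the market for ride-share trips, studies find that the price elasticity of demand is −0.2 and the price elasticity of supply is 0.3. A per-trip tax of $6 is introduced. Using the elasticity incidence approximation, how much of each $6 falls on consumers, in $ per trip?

Incidence ratio: consumers' share ≈ εs / (εs + |εd|) = 0.3 / (0.3 + 0.2) = 0.6.
So consumers bear ≈ 0.6 × $6 = $3.6; suppliers bear $2.4.

Consumers bear ≈ $3.6 per trip.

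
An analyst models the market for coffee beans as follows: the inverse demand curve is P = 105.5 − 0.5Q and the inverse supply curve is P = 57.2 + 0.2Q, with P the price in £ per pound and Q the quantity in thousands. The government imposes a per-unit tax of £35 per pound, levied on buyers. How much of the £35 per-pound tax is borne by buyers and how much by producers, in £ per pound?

Rewrite in direct form: Qd = 211 − 2P and Qs = 5P − 286.
Without the tax, 211 − 2P = 5P − 286 gives 7P = 497, so P* = £71 and Q* = 69.
With the tax collected from buyers, demand (in seller-price terms) shifts: Qd = 211 − 2(P + 35).
New equilibrium: buyers pay £96, producers receive £61, Q = 19. (Wedge: Pb − Ps = 35.)
Burden on buyers: £25; on producers: £10. (They sum to £35.)

Buyers bear £25 per pound; producers bear £10 per pound.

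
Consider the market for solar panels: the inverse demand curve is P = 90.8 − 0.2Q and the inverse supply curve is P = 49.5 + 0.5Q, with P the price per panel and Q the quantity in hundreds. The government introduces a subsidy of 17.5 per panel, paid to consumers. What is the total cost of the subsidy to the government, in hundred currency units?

Government outlay = 1470 hundred.

Rewrite in direct form: Qd = 454 − 5P and Qs = 2P − 99.
Without the subsidy, 454 − 5P = 2P − 99 gives 7P = 553, so P* = 79 and Q* = 59.
With a per-unit subsidy paid to consumers, each effectively pays P − 17.5, so demand becomes Qd = 454 − 5(P − 17.5).
Solving gives Q = 84 with consumers paying 74 and suppliers receiving 91.5 (the 17.5 wedge).
Outlay = t · Q = 17.5 · 84 = 1470.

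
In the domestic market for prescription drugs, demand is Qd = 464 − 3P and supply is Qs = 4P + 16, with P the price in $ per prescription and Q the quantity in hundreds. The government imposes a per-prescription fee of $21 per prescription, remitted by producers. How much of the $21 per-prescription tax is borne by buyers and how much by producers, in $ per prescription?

Without the tax, 464 − 3P = 4P + 16 gives 7P = 448, so P* = $64 and Q* = 272.
With the tax collected from producers, supply shifts: Qs = 4(P − 21) + 16.
New equilibrium: buyers pay $76, producers receive $55, Q = 236. (Wedge: Pb − Ps = 21.)
Burden on buyers: $12; on producers: $9. (They sum to $21.)
The less price-elastic side of the market bears the larger share of a per-unit tax.

Buyers bear $12 per prescription; producers bear $9 per prescription.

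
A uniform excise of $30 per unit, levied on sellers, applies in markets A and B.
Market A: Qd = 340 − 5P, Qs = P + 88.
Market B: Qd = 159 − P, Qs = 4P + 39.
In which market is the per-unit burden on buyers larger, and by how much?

Market A: pre-tax P* = $42, Q* = 130; post-tax Q = 105; per-unit burden on buyers = $5.
Market B: pre-tax P* = $24, Q* = 135; post-tax Q = 111; per-unit burden on buyers = $24.
Difference: $5 vs $24 → market B is larger by $19.

Market B, by $19.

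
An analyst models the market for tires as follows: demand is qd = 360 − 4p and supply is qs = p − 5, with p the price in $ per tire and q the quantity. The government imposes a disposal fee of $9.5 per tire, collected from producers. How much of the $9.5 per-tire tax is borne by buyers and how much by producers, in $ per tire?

Buyers bear $1.9 per tire; producers bear $7.6 per tire.

Without the tax, 360 − 4p = p − 5 gives 5p = 365, so p* = $73 and q* = 68.
With the tax collected from producers, supply shifts: qs = (p − 9.5) − 5.
Solving gives q = 60.4 with buyers paying $74.9 and producers receiving $65.4 (the $9.5 wedge).
Burden on buyers: $1.9; on producers: $7.6. (They sum to $9.5.)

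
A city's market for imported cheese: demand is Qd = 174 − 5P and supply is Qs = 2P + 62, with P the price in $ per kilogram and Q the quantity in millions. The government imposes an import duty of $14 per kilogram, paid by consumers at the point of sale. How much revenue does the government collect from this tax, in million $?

Tax revenue = $1036 million.

Without the tax, 174 − 5P = 2P + 62 gives 7P = 112, so P* = $16 and Q* = 94.
With the tax collected from consumers, demand (in seller-price terms) shifts: Qd = 174 − 5(P + 14).
New equilibrium: consumers pay $20, suppliers receive $6, Q = 74. (Wedge: Pb − Ps = 14.)
Revenue = t · Q = 14 · 74 = $1036.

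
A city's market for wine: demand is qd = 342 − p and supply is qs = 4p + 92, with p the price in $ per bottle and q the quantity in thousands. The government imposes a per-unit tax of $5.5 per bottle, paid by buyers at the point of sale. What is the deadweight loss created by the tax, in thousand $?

Before the tax: set 342 − p = 4p + 92 → p* = $50, q* = 292.
With the tax collected from buyers, demand (in seller-price terms) shifts: qd = 342 − (p + 5.5).
New equilibrium: buyers pay $54.4, sellers receive $48.9, q = 287.6. (Wedge: pb − ps = 5.5.)
Quantity falls by |ΔQ| = |292 − 287.6| = 4.4.
DWL = ½ · t · |ΔQ| = ½ · 5.5 · 4.4 = $12.1.

Deadweight loss = $12.1 thousand.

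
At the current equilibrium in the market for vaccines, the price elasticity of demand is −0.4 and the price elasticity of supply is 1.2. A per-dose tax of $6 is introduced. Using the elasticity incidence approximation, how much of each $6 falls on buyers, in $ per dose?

Incidence ratio: buyers' share ≈ εs / (εs + |εd|) = 1.2 / (1.2 + 0.4) = 0.75.
So buyers bear ≈ 0.75 × $6 = $4.5; suppliers bear $1.5.

Buyers bear ≈ $4.5 per dose.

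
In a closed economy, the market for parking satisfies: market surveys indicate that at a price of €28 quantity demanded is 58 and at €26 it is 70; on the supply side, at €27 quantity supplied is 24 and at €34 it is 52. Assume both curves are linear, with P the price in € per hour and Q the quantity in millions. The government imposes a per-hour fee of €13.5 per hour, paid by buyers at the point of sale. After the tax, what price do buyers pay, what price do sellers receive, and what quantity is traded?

Demand slope: (70 − 58)/(26 − 28) = -6, so Qd = 226 − 6P.
Supply slope: (52 − 24)/(34 − 27) = 4, so Qs = 4P − 84.
Without the tax, 226 − 6P = 4P − 84 gives 10P = 310, so P* = €31 and Q* = 40.
With the tax collected from buyers, demand (in seller-price terms) shifts: Qd = 226 − 6(P + 13.5).
Solving gives Q = 7.6 with buyers paying €36.4 and sellers receiving €22.9 (the €13.5 wedge).

Buyers pay €36.4; sellers receive €22.9; quantity = 7.6.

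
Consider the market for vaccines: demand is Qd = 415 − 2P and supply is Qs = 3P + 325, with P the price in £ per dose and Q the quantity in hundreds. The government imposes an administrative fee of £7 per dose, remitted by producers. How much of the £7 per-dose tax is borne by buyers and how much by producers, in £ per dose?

Buyers bear £4.2 per dose; producers bear £2.8 per dose.

Before the tax: set 415 − 2P = 3P + 325 → P* = £18, Q* = 379.
With the tax collected from producers, supply shifts: Qs = 3(P − 7) + 325.
New equilibrium: buyers pay £22.2, producers receive £15.2, Q = 370.6. (Wedge: Pb − Ps = 7.)
Burden on buyers: £4.2; on producers: £2.8. (They sum to £7.)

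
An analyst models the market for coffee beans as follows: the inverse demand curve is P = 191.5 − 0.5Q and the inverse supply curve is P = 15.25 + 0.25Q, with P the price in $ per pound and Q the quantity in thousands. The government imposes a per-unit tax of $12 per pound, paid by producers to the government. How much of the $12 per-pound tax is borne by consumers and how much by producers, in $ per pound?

Consumers bear $8 per pound; producers bear $4 per pound.

Inverting to Q(P) form: Qd = 383 − 2P; Qs = 4P − 61.
Before the tax: set 383 − 2P = 4P − 61 → P* = $74, Q* = 235.
With the tax collected from producers, supply shifts: Qs = 4(P − 12) − 61.
New equilibrium: consumers pay $82, producers receive $70, Q = 219. (Wedge: Pb − Ps = 12.)
Burden on consumers: $8; on producers: $4. (They sum to $12.)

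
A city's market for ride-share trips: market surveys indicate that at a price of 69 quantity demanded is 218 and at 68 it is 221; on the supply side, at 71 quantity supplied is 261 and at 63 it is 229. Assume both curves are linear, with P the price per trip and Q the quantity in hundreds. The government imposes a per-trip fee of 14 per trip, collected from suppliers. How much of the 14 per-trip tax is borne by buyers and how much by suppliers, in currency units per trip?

Buyers bear 8 per trip; suppliers bear 6 per trip.

Demand slope: (221 − 218)/(68 − 69) = -3, so Qd = 425 − 3P.
Supply slope: (229 − 261)/(63 − 71) = 4, so Qs = 4P − 23.
Without the tax, 425 − 3P = 4P − 23 gives 7P = 448, so P* = 64 and Q* = 233.
With the tax collected from suppliers, supply shifts: Qs = 4(P − 14) − 23.
Solving gives Q = 209 with buyers paying 72 and suppliers receiving 58 (the 14 wedge).
Burden on buyers: 8; on suppliers: 6. (They sum to 14.)
The less price-elastic side of the market bears the larger share of a per-unit tax.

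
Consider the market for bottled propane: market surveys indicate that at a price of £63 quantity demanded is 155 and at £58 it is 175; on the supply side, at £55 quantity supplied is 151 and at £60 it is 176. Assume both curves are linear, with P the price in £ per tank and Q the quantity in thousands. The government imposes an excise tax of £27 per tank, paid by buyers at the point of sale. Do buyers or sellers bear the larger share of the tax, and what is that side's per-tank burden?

Demand slope: (175 − 155)/(58 − 63) = -4, so Qd = 407 − 4P.
Supply slope: (176 − 151)/(60 − 55) = 5, so Qs = 5P − 124.
Without the tax, 407 − 4P = 5P − 124 gives 9P = 531, so P* = £59 and Q* = 171.
With the tax collected from buyers, demand (in seller-price terms) shifts: Qd = 407 − 4(P + 27).
Solving gives Q = 111 with buyers paying £74 and sellers receiving £47 (the £27 wedge).
Per-tank burden: buyers £15, sellers £12.
Buyers take the larger share because demand is less price-elastic here (demand slope 4 vs supply slope 5).
The less price-elastic side of the market bears the larger share of a per-unit tax.

Buyers bear the larger share: £15 per tank.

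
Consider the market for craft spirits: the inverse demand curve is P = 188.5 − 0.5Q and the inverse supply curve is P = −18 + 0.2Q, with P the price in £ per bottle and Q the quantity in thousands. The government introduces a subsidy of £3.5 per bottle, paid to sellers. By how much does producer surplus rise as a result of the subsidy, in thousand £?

Inverting to Q(P) form: Qd = 377 − 2P; Qs = 5P + 90.
Before the subsidy: set 377 − 2P = 5P + 90 → P* = £41, Q* = 295.
With a per-unit subsidy paid to sellers, each receives P + 3.5 per unit sold, so supply becomes Qs = 5(P + 3.5) + 90.
Solving gives Q = 300 with consumers paying £38.5 and sellers receiving £42 (the £3.5 wedge).
ΔPS is the trapezoid between Q = 300 and Q = 295 of height £1: ½ · (295 + 300) · 1 = £297.5.

Producer surplus rises by £297.5 thousand.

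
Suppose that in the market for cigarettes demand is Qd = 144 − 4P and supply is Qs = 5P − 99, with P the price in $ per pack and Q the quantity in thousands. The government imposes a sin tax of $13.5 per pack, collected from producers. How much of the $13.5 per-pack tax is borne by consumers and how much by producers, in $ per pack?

Before the tax: set 144 − 4P = 5P − 99 → P* = $27, Q* = 36.
With the tax collected from producers, supply shifts: Qs = 5(P − 13.5) − 99.
Solving gives Q = 6 with consumers paying $34.5 and producers receiving $21 (the $13.5 wedge).
Burden on consumers: $7.5; on producers: $6. (They sum to $13.5.)
The less price-elastic side of the market bears the larger share of a per-unit tax.

Consumers bear $7.5 per pack; producers bear $6 per pack.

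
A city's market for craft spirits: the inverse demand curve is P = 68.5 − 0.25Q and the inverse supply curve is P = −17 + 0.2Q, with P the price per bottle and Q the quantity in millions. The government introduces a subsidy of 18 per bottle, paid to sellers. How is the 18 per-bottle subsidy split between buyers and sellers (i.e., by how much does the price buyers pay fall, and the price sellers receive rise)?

Buyers gain 10 per bottle; sellers gain 8 per bottle.

Inverting to Q(P) form: Qd = 274 − 4P; Qs = 5P + 85.
Before the subsidy: set 274 − 4P = 5P + 85 → P* = 21, Q* = 190.
With a per-unit subsidy paid to sellers, each receives P + 18 per unit sold, so supply becomes Qs = 5(P + 18) + 85.
New equilibrium: buyers pay 11, sellers receive 29, Q = 230. (Wedge: Pb − Ps = −18.)
Gain to buyers: 10; to sellers: 8. (They sum to 18.)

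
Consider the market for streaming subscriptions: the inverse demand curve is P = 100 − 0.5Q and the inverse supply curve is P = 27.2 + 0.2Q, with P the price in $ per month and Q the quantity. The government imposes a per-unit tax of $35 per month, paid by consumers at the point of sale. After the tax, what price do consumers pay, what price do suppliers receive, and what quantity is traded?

Consumers pay $73; suppliers receive $38; quantity = 54.

Inverting to Q(P) form: Qd = 200 − 2P; Qs = 5P − 136.
Before the tax: set 200 − 2P = 5P − 136 → P* = $48, Q* = 104.
With the tax collected from consumers, demand (in seller-price terms) shifts: Qd = 200 − 2(P + 35).
Solving gives Q = 54 with consumers paying $73 and suppliers receiving $38 (the $35 wedge).
The less price-elastic side of the market bears the larger share of a per-unit tax.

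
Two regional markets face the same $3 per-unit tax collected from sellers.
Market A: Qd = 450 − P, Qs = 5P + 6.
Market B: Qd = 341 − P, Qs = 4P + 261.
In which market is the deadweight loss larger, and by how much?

Market A: pre-tax P* = $74, Q* = 376; post-tax Q = 373.5; deadweight loss = $3.75.
Market B: pre-tax P* = $16, Q* = 325; post-tax Q = 322.6; deadweight loss = $3.6.
Difference: $3.75 vs $3.6 → market A is larger by $0.15.

Market A, by $0.15.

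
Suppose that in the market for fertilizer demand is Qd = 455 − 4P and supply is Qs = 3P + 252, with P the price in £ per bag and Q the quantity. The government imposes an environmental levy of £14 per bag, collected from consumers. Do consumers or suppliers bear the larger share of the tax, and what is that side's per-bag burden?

Before the tax: set 455 − 4P = 3P + 252 → P* = £29, Q* = 339.
With the tax collected from consumers, demand (in seller-price terms) shifts: Qd = 455 − 4(P + 14).
Solving gives Q = 315 with consumers paying £35 and suppliers receiving £21 (the £14 wedge).
Per-bag burden: consumers £6, suppliers £8.
Suppliers take the larger share because supply is less price-elastic here (demand slope 4 vs supply slope 3).

Suppliers bear the larger share: £8 per bag.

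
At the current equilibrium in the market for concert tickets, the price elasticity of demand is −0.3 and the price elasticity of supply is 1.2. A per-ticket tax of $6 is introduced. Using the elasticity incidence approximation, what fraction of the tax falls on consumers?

Incidence ratio: consumers' share ≈ εs / (εs + |εd|) = 1.2 / (1.2 + 0.3) = 0.8.
Supply is the more elastic side, so consumers bear the larger share.

Consumers' share ≈ 0.8.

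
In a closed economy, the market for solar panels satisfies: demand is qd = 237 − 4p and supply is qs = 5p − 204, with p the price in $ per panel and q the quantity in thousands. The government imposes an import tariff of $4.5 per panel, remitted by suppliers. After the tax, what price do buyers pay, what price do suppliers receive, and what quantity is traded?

Before the tax: set 237 − 4p = 5p − 204 → p* = $49, q* = 41.
With the tax collected from suppliers, supply shifts: qs = 5(p − 4.5) − 204.
Solving gives q = 31 with buyers paying $51.5 and suppliers receiving $47 (the $4.5 wedge).
The less price-elastic side of the market bears the larger share of a per-unit tax.

Buyers pay $51.5; suppliers receive $47; quantity = 31.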